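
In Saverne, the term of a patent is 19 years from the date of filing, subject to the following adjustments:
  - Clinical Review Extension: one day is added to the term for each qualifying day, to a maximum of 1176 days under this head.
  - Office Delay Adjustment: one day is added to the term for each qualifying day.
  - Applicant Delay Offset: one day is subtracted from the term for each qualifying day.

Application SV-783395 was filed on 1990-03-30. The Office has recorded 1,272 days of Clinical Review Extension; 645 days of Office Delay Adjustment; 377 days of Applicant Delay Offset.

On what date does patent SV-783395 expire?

Base term: filing date + 19 years → 30 March 2009.
Clinical Review Extension: 1272 days claimed exceeds the 1176-day cap, so +1176 days → 18 June 2012.
Office Delay Adjustment: +645 days → 25 March 2014.
Applicant Delay Offset: −377 days → 13 March 2013.

March 13, 2013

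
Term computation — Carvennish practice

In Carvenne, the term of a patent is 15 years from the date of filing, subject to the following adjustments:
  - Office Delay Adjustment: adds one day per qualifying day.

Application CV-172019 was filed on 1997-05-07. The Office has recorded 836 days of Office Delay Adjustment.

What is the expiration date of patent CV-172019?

August 21, 2014

Base term: filing date + 15 years → 7 May 2012.
Office Delay Adjustment: +836 days → 21 August 2014.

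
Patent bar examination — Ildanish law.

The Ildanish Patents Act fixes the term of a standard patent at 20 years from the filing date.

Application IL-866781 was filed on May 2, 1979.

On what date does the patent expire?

Filing date + 20 years → 2 May 1999.

May 2, 1999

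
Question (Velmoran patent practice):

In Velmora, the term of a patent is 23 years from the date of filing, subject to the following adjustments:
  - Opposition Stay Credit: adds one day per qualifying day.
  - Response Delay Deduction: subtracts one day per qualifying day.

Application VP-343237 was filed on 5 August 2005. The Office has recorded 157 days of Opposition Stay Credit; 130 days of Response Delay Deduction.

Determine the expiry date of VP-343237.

September 1, 2028

Base term: filing date + 23 years → 5 August 2028.
Opposition Stay Credit: +157 days → 9 January 2029.
Response Delay Deduction: −130 days → 1 September 2028.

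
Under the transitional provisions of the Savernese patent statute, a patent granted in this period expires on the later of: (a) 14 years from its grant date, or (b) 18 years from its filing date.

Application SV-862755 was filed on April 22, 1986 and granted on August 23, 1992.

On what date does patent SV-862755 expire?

(a) grant + 14 years → 23 August 2006.
(b) filing + 18 years → 22 April 2004.
Later of the two: 23 August 2006.

August 23, 2006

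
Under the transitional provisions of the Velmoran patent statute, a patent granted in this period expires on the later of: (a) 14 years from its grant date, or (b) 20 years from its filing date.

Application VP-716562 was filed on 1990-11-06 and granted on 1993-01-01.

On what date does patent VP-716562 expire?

2010-11-06

(a) grant + 14 years → 1 January 2007.
(b) filing + 20 years → 6 November 2010.
Later of the two: 6 November 2010.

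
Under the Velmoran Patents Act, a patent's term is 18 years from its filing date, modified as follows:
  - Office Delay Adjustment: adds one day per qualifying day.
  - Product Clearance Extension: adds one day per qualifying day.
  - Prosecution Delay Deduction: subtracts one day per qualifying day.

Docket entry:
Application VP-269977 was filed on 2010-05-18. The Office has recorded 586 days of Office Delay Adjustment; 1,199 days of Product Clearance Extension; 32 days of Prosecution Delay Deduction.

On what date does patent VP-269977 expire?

Base term: filing date + 18 years → 18 May 2028.
Office Delay Adjustment: +586 days → 25 December 2029.
Product Clearance Extension: +1199 days → 7 April 2033.
Prosecution Delay Deduction: −32 days → 6 March 2033.

March 6, 2033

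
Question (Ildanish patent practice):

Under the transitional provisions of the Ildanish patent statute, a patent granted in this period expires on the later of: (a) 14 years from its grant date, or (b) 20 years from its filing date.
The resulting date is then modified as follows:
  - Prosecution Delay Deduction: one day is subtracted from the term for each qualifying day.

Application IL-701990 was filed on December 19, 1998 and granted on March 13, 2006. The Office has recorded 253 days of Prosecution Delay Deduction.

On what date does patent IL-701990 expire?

(a) grant + 14 years → 13 March 2020.
(b) filing + 20 years → 19 December 2018.
Later of the two: 13 March 2020.
Prosecution Delay Deduction: −253 days → 4 July 2019.

2019-07-04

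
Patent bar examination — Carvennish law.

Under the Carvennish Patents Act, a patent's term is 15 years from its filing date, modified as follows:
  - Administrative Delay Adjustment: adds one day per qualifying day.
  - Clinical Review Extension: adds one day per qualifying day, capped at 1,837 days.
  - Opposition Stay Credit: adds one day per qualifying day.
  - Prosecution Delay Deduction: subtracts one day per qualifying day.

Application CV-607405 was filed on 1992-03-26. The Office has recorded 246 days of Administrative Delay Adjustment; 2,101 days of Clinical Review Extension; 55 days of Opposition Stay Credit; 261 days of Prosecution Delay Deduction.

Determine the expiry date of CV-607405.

Base term: filing date + 15 years → 26 March 2007.
Administrative Delay Adjustment: +246 days → 27 November 2007.
Clinical Review Extension: 2101 days claimed exceeds the 1837-day cap, so +1837 days → 7 December 2012.
Opposition Stay Credit: +55 days → 31 January 2013.
Prosecution Delay Deduction: −261 days → 15 May 2012.

May 15, 2012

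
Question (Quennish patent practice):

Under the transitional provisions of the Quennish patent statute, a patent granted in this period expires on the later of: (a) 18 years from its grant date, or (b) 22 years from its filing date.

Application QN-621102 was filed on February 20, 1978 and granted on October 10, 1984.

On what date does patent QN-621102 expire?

October 10, 2002

(a) grant + 18 years → 10 October 2002.
(b) filing + 22 years → 20 February 2000.
Later of the two: 10 October 2002.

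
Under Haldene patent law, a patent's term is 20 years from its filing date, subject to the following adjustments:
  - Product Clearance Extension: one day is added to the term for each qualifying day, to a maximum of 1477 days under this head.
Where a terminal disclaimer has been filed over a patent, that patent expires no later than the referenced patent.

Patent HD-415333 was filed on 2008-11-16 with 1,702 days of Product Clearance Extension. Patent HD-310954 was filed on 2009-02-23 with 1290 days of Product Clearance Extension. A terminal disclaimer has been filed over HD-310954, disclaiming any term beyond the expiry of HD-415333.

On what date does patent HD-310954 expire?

September 5, 2032

Natural term of HD-310954:
  Base: filing + 20 years → 23 February 2029.
  Product Clearance Extension: 1290 days (within the 1477-day cap) → +1290 days → 5 September 2032.
Expiry of referenced patent HD-415333:
  Base: filing + 20 years → 16 November 2028.
  Product Clearance Extension: 1702 days claimed exceeds the 1477-day cap, so +1477 days → 2 December 2032.
Terminal disclaimer: HD-310954 expires on the earlier of 5 September 2032 and 2 December 2032.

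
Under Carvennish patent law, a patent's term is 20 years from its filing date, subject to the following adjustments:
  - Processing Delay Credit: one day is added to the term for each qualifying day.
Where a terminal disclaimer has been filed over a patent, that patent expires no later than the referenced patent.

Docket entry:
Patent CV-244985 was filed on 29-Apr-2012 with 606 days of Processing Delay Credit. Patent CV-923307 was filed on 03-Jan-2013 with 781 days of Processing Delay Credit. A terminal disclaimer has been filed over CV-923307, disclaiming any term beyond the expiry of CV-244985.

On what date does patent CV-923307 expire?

December 26, 2033

Natural term of CV-923307:
  Base: filing + 20 years → 3 January 2033.
  Processing Delay Credit: +781 days → 23 February 2035.
Expiry of referenced patent CV-244985:
  Base: filing + 20 years → 29 April 2032.
  Processing Delay Credit: +606 days → 26 December 2033.
Terminal disclaimer: CV-923307 expires on the earlier of 23 February 2035 and 26 December 2033.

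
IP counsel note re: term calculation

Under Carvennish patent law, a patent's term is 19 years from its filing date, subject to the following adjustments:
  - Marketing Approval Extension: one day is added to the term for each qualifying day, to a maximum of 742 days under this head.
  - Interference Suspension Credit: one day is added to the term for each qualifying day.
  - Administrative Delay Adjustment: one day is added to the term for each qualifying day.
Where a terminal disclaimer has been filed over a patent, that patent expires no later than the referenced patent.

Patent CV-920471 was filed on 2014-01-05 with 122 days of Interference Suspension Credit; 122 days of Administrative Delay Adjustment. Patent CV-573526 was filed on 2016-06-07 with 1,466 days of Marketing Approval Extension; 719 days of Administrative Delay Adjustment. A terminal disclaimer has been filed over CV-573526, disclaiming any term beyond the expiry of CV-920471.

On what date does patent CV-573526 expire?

September 6, 2033

Natural term of CV-573526:
  Base: filing + 19 years → 7 June 2035.
  Marketing Approval Extension: 1466 days claimed exceeds the 742-day cap, so +742 days → 18 June 2037.
  Administrative Delay Adjustment: +719 days → 7 June 2039.
Expiry of referenced patent CV-920471:
  Base: filing + 19 years → 5 January 2033.
  Interference Suspension Credit: +122 days → 7 May 2033.
  Administrative Delay Adjustment: +122 days → 6 September 2033.
Terminal disclaimer: CV-573526 expires on the earlier of 7 June 2039 and 6 September 2033.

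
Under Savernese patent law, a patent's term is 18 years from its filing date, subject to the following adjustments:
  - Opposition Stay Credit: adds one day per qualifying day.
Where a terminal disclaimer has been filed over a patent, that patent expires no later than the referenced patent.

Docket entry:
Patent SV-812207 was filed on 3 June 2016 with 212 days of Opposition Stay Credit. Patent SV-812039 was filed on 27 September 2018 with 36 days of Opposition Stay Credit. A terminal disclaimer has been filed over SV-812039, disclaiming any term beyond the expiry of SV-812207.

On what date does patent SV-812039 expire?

2035-01-01

Natural term of SV-812039:
  Base: filing + 18 years → 27 September 2036.
  Opposition Stay Credit: +36 days → 2 November 2036.
Expiry of referenced patent SV-812207:
  Base: filing + 18 years → 3 June 2034.
  Opposition Stay Credit: +212 days → 1 January 2035.
Terminal disclaimer: SV-812039 expires on the earlier of 2 November 2036 and 1 January 2035.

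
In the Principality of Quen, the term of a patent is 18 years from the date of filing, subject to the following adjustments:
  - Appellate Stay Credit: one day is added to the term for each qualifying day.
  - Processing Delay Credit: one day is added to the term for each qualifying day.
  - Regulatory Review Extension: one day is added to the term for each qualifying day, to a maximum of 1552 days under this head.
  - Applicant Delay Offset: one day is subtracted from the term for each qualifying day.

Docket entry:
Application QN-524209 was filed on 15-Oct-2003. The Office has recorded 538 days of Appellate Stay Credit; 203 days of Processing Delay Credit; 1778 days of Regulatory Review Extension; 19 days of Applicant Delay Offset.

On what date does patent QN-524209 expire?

2028-01-06

Base term: filing date + 18 years → 15 October 2021.
Appellate Stay Credit: +538 days → 6 April 2023.
Processing Delay Credit: +203 days → 26 October 2023.
Regulatory Review Extension: 1778 days claimed exceeds the 1552-day cap, so +1552 days → 25 January 2028.
Applicant Delay Offset: −19 days → 6 January 2028.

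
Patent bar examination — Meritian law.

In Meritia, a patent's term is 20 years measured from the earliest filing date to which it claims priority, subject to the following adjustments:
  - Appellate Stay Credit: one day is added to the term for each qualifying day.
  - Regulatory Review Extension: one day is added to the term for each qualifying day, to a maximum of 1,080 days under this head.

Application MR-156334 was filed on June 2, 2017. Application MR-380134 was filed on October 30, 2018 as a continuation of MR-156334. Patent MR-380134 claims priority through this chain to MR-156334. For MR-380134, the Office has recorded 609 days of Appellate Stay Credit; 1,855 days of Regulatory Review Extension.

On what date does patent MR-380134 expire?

Earliest priority filing: 2 June 2017.
Base term: 2 June 2017 + 20 years → 2 June 2037.
Appellate Stay Credit: +609 days → 1 February 2039.
Regulatory Review Extension: 1855 days claimed exceeds the 1080-day cap, so +1080 days → 16 January 2042.

January 16, 2042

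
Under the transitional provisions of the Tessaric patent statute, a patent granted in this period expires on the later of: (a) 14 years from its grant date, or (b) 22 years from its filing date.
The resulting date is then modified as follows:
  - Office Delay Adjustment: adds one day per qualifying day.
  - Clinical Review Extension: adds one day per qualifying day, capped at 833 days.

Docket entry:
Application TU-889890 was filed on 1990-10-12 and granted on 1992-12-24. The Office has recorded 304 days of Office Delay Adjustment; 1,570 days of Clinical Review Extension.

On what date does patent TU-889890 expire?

(a) grant + 14 years → 24 December 2006.
(b) filing + 22 years → 12 October 2012.
Later of the two: 12 October 2012.
Office Delay Adjustment: +304 days → 12 August 2013.
Clinical Review Extension: 1570 days claimed exceeds the 833-day cap, so +833 days → 23 November 2015.

2015-11-23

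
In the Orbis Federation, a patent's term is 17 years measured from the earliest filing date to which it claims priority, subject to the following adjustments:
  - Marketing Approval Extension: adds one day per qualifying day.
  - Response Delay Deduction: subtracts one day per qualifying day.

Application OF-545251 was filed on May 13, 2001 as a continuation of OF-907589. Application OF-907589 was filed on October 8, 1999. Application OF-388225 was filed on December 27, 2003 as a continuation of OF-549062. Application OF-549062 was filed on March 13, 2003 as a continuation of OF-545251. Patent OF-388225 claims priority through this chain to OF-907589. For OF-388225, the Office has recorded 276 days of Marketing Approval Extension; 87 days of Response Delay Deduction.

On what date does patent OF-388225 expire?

Earliest priority filing: 8 October 1999.
Base term: 8 October 1999 + 17 years → 8 October 2016.
Marketing Approval Extension: +276 days → 11 July 2017.
Response Delay Deduction: −87 days → 15 April 2017.

April 15, 2017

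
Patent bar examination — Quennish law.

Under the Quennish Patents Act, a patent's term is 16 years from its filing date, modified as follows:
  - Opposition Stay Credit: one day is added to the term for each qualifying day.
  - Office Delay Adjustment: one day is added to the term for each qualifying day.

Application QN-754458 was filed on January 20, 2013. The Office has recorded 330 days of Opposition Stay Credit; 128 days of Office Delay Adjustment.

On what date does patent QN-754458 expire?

Base term: filing date + 16 years → 20 January 2029.
Opposition Stay Credit: +330 days → 16 December 2029.
Office Delay Adjustment: +128 days → 23 April 2030.

2030-04-23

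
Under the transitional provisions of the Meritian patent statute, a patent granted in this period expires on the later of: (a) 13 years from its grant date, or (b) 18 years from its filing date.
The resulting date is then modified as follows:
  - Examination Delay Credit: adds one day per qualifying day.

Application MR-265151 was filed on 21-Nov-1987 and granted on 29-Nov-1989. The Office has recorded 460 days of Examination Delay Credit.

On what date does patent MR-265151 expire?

2007-02-24

(a) grant + 13 years → 29 November 2002.
(b) filing + 18 years → 21 November 2005.
Later of the two: 21 November 2005.
Examination Delay Credit: +460 days → 24 February 2007.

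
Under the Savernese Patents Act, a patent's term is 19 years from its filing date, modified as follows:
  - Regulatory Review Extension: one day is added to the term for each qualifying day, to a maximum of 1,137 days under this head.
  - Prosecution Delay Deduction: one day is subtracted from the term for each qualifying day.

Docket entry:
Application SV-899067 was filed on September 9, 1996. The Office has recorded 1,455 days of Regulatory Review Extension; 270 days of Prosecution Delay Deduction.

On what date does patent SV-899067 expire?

January 23, 2018

Base term: filing date + 19 years → 9 September 2015.
Regulatory Review Extension: 1455 days claimed exceeds the 1137-day cap, so +1137 days → 20 October 2018.
Prosecution Delay Deduction: −270 days → 23 January 2018.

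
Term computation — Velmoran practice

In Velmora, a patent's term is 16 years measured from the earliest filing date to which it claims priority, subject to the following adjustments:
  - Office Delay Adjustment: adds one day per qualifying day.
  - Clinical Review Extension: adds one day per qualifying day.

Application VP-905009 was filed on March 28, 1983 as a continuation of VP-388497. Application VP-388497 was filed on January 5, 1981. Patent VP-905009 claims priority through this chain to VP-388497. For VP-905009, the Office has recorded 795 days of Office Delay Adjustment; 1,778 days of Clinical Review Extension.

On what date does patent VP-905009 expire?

January 22, 2004

Earliest priority filing: 5 January 1981.
Base term: 5 January 1981 + 16 years → 5 January 1997.
Office Delay Adjustment: +795 days → 11 March 1999.
Clinical Review Extension: +1778 days → 22 January 2004.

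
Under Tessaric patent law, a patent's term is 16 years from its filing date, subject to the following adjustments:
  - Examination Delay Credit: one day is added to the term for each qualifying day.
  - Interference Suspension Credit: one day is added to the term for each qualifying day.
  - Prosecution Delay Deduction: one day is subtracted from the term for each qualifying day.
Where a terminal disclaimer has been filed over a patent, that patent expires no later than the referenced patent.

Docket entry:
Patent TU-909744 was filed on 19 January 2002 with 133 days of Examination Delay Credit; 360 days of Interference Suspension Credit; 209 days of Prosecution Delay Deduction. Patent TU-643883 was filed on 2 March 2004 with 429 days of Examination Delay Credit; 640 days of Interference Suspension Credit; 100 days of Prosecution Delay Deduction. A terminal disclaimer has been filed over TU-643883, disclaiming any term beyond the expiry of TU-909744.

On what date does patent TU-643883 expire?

Natural term of TU-643883:
  Base: filing + 16 years → 2 March 2020.
  Examination Delay Credit: +429 days → 5 May 2021.
  Interference Suspension Credit: +640 days → 4 February 2023.
  Prosecution Delay Deduction: −100 days → 27 October 2022.
Expiry of referenced patent TU-909744:
  Base: filing + 16 years → 19 January 2018.
  Examination Delay Credit: +133 days → 1 June 2018.
  Interference Suspension Credit: +360 days → 27 May 2019.
  Prosecution Delay Deduction: −209 days → 30 October 2018.
Terminal disclaimer: TU-643883 expires on the earlier of 27 October 2022 and 30 October 2018.

October 30, 2018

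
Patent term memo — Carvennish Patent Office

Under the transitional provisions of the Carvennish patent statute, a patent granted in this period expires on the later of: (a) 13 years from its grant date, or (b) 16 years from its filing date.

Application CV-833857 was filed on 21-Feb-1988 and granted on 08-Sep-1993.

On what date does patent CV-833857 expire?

(a) grant + 13 years → 8 September 2006.
(b) filing + 16 years → 21 February 2004.
Later of the two: 8 September 2006.

2006-09-08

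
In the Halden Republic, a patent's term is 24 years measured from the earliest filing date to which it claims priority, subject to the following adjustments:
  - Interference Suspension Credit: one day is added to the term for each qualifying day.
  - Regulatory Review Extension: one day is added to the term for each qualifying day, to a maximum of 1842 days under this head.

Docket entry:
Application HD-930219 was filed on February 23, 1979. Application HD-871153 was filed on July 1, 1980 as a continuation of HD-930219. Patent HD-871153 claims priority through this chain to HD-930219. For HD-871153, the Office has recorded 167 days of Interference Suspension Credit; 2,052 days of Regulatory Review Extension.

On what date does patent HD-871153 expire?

August 24, 2008

Earliest priority filing: 23 February 1979.
Base term: 23 February 1979 + 24 years → 23 February 2003.
Interference Suspension Credit: +167 days → 9 August 2003.
Regulatory Review Extension: 2052 days claimed exceeds the 1842-day cap, so +1842 days → 24 August 2008.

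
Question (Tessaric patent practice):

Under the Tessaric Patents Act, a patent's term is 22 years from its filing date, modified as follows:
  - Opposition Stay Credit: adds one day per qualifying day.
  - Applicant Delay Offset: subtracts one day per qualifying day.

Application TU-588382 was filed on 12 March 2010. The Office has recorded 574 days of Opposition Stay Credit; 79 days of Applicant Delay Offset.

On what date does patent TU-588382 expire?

2033-07-20

Base term: filing date + 22 years → 12 March 2032.
Opposition Stay Credit: +574 days → 7 October 2033.
Applicant Delay Offset: −79 days → 20 July 2033.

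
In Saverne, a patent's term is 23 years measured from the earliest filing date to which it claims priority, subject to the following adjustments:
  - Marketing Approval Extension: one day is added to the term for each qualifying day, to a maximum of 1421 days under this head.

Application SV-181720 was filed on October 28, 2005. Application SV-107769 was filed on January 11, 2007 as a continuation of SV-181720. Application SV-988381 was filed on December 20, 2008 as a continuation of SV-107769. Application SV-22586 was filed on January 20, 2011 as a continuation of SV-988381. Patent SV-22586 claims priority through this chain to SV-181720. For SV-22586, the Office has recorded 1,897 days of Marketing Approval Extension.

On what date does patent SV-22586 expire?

2032-09-18

Earliest priority filing: 28 October 2005.
Base term: 28 October 2005 + 23 years → 28 October 2028.
Marketing Approval Extension: 1897 days claimed exceeds the 1421-day cap, so +1421 days → 18 September 2032.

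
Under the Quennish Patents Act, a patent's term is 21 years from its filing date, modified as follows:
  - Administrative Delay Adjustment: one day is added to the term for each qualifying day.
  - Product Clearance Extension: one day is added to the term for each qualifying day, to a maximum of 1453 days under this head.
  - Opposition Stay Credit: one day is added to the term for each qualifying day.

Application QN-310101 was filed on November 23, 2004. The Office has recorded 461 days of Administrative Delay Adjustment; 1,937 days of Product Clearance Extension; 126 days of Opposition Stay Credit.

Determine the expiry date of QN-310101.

Base term: filing date + 21 years → 23 November 2025.
Administrative Delay Adjustment: +461 days → 27 February 2027.
Product Clearance Extension: 1937 days claimed exceeds the 1453-day cap, so +1453 days → 19 February 2031.
Opposition Stay Credit: +126 days → 25 June 2031.

2031-06-25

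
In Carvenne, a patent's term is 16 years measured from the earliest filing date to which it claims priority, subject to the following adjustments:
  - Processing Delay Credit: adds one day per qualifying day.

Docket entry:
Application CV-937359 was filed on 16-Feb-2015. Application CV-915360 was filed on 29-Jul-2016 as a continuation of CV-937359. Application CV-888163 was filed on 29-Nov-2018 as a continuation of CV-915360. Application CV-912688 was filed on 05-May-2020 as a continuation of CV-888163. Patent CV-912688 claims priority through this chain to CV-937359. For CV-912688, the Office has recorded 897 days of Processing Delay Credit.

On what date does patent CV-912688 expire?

August 1, 2033

Earliest priority filing: 16 February 2015.
Base term: 16 February 2015 + 16 years → 16 February 2031.
Processing Delay Credit: +897 days → 1 August 2033.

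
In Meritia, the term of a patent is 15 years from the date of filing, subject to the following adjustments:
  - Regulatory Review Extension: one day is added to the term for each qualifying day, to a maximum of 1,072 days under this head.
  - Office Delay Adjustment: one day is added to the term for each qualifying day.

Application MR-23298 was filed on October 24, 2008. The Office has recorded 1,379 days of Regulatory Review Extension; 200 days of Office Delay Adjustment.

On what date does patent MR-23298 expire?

Base term: filing date + 15 years → 24 October 2023.
Regulatory Review Extension: 1379 days claimed exceeds the 1072-day cap, so +1072 days → 30 September 2026.
Office Delay Adjustment: +200 days → 18 April 2027.

April 18, 2027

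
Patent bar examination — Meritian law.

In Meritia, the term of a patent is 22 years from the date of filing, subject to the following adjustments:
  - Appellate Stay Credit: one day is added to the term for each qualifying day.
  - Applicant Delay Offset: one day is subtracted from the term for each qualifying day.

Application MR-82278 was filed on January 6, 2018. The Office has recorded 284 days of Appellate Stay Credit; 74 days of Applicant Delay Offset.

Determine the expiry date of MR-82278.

Base term: filing date + 22 years → 6 January 2040.
Appellate Stay Credit: +284 days → 16 October 2040.
Applicant Delay Offset: −74 days → 3 August 2040.

2040-08-03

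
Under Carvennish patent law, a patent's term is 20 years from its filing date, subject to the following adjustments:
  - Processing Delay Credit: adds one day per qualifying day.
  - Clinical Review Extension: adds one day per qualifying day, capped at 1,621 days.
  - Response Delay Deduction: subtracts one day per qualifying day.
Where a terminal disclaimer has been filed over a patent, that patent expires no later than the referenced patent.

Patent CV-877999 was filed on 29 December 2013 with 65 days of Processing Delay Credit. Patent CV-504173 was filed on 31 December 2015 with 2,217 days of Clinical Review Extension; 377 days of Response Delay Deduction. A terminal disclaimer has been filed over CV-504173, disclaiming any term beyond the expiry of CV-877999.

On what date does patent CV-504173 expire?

Natural term of CV-504173:
  Base: filing + 20 years → 31 December 2035.
  Clinical Review Extension: 2217 days claimed exceeds the 1621-day cap, so +1621 days → 8 June 2040.
  Response Delay Deduction: −377 days → 28 May 2039.
Expiry of referenced patent CV-877999:
  Base: filing + 20 years → 29 December 2033.
  Processing Delay Credit: +65 days → 4 March 2034.
Terminal disclaimer: CV-504173 expires on the earlier of 28 May 2039 and 4 March 2034.

2034-03-04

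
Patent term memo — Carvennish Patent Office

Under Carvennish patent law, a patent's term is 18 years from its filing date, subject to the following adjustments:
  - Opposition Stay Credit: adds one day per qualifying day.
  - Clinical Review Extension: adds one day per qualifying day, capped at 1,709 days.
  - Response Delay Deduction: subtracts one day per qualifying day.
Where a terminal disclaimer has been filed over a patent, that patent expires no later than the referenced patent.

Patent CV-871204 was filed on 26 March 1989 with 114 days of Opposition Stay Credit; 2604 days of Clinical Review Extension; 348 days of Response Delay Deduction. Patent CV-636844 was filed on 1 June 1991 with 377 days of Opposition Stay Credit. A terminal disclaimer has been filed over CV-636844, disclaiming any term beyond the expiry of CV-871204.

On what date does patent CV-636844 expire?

Natural term of CV-636844:
  Base: filing + 18 years → 1 June 2009.
  Opposition Stay Credit: +377 days → 13 June 2010.
Expiry of referenced patent CV-871204:
  Base: filing + 18 years → 26 March 2007.
  Opposition Stay Credit: +114 days → 18 July 2007.
  Clinical Review Extension: 2604 days claimed exceeds the 1709-day cap, so +1709 days → 22 March 2012.
  Response Delay Deduction: −348 days → 9 April 2011.
Terminal disclaimer: CV-636844 expires on the earlier of 13 June 2010 and 9 April 2011.

June 13, 2010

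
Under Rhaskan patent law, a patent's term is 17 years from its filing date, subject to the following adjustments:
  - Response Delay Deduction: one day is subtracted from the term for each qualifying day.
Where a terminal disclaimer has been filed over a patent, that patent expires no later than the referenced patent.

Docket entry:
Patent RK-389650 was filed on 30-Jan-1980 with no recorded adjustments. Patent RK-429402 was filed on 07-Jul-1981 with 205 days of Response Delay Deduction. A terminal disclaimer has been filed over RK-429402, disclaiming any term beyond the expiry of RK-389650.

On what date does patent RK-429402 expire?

January 30, 1997

Natural term of RK-429402:
  Base: filing + 17 years → 7 July 1998.
  Response Delay Deduction: −205 days → 14 December 1997.
Expiry of referenced patent RK-389650:
  Base: filing + 17 years → 30 January 1997.
Terminal disclaimer: RK-429402 expires on the earlier of 14 December 1997 and 30 January 1997.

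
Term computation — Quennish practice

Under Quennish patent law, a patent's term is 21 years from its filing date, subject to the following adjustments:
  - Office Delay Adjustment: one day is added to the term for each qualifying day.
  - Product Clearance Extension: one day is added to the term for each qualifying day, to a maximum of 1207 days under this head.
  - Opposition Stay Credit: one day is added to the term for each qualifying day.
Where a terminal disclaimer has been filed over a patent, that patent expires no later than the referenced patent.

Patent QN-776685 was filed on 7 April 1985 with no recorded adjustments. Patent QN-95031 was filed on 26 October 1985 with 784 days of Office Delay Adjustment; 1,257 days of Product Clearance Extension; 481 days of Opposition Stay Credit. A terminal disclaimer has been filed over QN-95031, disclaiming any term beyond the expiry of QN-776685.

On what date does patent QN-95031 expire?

Natural term of QN-95031:
  Base: filing + 21 years → 26 October 2006.
  Office Delay Adjustment: +784 days → 18 December 2008.
  Product Clearance Extension: 1257 days claimed exceeds the 1207-day cap, so +1207 days → 8 April 2012.
  Opposition Stay Credit: +481 days → 2 August 2013.
Expiry of referenced patent QN-776685:
  Base: filing + 21 years → 7 April 2006.
Terminal disclaimer: QN-95031 expires on the earlier of 2 August 2013 and 7 April 2006.

2006-04-07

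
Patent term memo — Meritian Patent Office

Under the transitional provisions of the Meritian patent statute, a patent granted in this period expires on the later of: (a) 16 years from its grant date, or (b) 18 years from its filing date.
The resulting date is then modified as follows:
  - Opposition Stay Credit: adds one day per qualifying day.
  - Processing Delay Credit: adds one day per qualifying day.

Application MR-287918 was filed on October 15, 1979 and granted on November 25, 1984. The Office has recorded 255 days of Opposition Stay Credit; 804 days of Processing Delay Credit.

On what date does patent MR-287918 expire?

(a) grant + 16 years → 25 November 2000.
(b) filing + 18 years → 15 October 1997.
Later of the two: 25 November 2000.
Opposition Stay Credit: +255 days → 7 August 2001.
Processing Delay Credit: +804 days → 20 October 2003.

October 20, 2003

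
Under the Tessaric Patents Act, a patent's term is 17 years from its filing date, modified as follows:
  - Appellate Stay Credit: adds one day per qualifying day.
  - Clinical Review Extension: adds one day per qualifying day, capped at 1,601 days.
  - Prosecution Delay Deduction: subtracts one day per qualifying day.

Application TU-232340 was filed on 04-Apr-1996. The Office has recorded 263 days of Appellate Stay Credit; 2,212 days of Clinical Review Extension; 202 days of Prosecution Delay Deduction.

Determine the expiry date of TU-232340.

October 22, 2017

Base term: filing date + 17 years → 4 April 2013.
Appellate Stay Credit: +263 days → 23 December 2013.
Clinical Review Extension: 2212 days claimed exceeds the 1601-day cap, so +1601 days → 12 May 2018.
Prosecution Delay Deduction: −202 days → 22 October 2017.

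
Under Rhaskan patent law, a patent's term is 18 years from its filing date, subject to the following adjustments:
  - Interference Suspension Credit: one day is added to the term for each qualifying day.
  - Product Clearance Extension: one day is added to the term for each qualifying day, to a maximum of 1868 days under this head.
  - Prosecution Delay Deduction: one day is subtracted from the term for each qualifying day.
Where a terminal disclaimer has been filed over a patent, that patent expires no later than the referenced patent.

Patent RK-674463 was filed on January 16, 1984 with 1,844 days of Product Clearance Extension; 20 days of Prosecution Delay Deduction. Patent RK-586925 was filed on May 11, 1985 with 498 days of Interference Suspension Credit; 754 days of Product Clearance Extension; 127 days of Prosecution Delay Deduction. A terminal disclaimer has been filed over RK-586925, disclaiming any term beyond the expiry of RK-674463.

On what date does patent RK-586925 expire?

2006-06-09

Natural term of RK-586925:
  Base: filing + 18 years → 11 May 2003.
  Interference Suspension Credit: +498 days → 20 September 2004.
  Product Clearance Extension: 754 days (within the 1868-day cap) → +754 days → 14 October 2006.
  Prosecution Delay Deduction: −127 days → 9 June 2006.
Expiry of referenced patent RK-674463:
  Base: filing + 18 years → 16 January 2002.
  Product Clearance Extension: 1844 days (within the 1868-day cap) → +1844 days → 3 February 2007.
  Prosecution Delay Deduction: −20 days → 14 January 2007.
Terminal disclaimer: RK-586925 expires on the earlier of 9 June 2006 and 14 January 2007.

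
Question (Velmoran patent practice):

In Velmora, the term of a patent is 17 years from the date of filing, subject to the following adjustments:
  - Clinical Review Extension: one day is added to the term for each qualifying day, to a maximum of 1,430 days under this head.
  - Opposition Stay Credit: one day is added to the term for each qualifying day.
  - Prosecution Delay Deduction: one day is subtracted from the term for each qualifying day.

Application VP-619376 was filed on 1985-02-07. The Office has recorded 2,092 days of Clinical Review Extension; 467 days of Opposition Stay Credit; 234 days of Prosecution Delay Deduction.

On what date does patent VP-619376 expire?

August 28, 2006

Base term: filing date + 17 years → 7 February 2002.
Clinical Review Extension: 2092 days claimed exceeds the 1430-day cap, so +1430 days → 7 January 2006.
Opposition Stay Credit: +467 days → 19 April 2007.
Prosecution Delay Deduction: −234 days → 28 August 2006.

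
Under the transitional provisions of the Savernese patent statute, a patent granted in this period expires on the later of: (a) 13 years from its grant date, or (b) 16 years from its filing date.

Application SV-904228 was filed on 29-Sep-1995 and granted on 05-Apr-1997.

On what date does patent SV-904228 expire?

(a) grant + 13 years → 5 April 2010.
(b) filing + 16 years → 29 September 2011.
Later of the two: 29 September 2011.

2011-09-29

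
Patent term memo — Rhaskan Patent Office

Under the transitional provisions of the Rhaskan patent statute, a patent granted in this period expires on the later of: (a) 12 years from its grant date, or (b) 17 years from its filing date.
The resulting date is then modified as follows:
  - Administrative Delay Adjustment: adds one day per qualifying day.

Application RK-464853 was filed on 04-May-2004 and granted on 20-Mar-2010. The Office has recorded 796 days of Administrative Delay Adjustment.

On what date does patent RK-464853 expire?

2024-05-24

(a) grant + 12 years → 20 March 2022.
(b) filing + 17 years → 4 May 2021.
Later of the two: 20 March 2022.
Administrative Delay Adjustment: +796 days → 24 May 2024.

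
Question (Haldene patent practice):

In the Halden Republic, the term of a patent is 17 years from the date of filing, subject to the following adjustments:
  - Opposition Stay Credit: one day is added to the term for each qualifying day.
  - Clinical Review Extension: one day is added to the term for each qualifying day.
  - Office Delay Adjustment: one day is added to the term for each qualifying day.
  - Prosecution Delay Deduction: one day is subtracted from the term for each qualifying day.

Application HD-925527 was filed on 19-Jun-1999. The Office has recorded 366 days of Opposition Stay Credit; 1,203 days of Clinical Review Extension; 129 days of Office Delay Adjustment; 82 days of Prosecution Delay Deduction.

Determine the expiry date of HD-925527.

November 21, 2020

Base term: filing date + 17 years → 19 June 2016.
Opposition Stay Credit: +366 days → 20 June 2017.
Clinical Review Extension: +1203 days → 5 October 2020.
Office Delay Adjustment: +129 days → 11 February 2021.
Prosecution Delay Deduction: −82 days → 21 November 2020.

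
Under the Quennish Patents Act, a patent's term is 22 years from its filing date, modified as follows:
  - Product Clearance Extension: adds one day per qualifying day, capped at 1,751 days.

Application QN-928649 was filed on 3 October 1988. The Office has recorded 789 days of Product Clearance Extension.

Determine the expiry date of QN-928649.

2012-11-30

Base term: filing date + 22 years → 3 October 2010.
Product Clearance Extension: 789 days (within the 1751-day cap) → +789 days → 30 November 2012.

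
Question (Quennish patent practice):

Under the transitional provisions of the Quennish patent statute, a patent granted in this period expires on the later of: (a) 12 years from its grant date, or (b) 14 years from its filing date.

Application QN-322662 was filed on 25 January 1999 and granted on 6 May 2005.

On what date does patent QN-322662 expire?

(a) grant + 12 years → 6 May 2017.
(b) filing + 14 years → 25 January 2013.
Later of the two: 6 May 2017.

May 6, 2017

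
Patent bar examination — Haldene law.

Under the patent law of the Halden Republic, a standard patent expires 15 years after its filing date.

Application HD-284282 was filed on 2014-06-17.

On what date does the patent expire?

June 17, 2029

Filing date + 15 years → 17 June 2029.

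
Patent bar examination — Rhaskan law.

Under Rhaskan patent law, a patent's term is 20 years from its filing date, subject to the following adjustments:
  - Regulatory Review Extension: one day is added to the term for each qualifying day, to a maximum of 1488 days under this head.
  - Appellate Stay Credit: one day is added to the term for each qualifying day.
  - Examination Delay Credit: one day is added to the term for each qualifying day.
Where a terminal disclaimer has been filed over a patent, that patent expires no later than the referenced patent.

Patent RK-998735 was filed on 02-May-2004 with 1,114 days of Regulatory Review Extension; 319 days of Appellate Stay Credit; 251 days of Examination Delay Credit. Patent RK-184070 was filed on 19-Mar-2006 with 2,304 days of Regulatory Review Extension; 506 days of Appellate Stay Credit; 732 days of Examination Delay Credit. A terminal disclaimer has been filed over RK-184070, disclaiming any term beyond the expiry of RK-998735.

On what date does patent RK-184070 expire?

2028-12-11

Natural term of RK-184070:
  Base: filing + 20 years → 19 March 2026.
  Regulatory Review Extension: 2304 days claimed exceeds the 1488-day cap, so +1488 days → 15 April 2030.
  Appellate Stay Credit: +506 days → 3 September 2031.
  Examination Delay Credit: +732 days → 4 September 2033.
Expiry of referenced patent RK-998735:
  Base: filing + 20 years → 2 May 2024.
  Regulatory Review Extension: 1114 days (within the 1488-day cap) → +1114 days → 21 May 2027.
  Appellate Stay Credit: +319 days → 4 April 2028.
  Examination Delay Credit: +251 days → 11 December 2028.
Terminal disclaimer: RK-184070 expires on the earlier of 4 September 2033 and 11 December 2028.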